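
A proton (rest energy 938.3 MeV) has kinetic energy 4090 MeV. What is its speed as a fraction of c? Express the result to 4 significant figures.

0.9824c

K = (γ−1)mc², so γ = 1 + 4090/938.3 = 5.3589.
Then v/c = √(1 − γ⁻²) = √(1 − 0.0348216) = √0.9651784 = 0.9824.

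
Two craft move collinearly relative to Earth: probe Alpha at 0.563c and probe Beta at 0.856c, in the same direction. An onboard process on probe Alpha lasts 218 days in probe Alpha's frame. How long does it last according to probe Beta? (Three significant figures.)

Speed of probe Alpha in probe Beta's frame: u = (v_A − v_B)/(1 − v_A v_B/c²) = (0.563 − 0.856)/(1 − 0.563×0.856) = −0.293/0.518072 = −0.56556; |u| = 0.56556c.
γ for this relative speed: γ = 1/√(1 − 0.319858) = 1.2126.
The clock on probe Alpha records proper time, so probe Beta measures Δt = γΔτ = 1.2126 × 218 = 264 days.

264 days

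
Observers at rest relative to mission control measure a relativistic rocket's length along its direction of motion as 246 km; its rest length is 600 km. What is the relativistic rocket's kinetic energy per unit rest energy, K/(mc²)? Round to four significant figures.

From L = L₀/γ: γ = 600/246 = 2.43902.
Since K = (γ−1)mc², K/(mc²) = 2.43902 − 1 = 1.439.

1.439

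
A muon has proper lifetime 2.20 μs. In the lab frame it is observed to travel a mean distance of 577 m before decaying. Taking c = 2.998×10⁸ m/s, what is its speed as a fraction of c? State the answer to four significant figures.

0.6584c

d = βγcτ ⇒ βγ = d/(cτ) = 577.0 m / (659.56 m) = 0.87483.
β = (βγ)/√(1+(βγ)²) = 0.87483/√1.765328 = 0.6584.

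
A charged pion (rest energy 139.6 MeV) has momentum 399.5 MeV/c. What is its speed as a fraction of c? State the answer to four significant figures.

0.9440c

βγ = pc/(mc²) = 399.5/139.6 = 2.8617.
Since γ² = 1 + (βγ)² = 9.18933, γ = √9.18933 = 3.03139, and β = (βγ)/γ = 2.8617/3.03139 = 0.9440.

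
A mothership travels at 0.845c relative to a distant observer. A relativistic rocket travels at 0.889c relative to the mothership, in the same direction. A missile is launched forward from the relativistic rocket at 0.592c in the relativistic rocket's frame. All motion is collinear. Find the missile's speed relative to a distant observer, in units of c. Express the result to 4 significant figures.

0.9975c

First combine the missile and relativistic rocket (S''→S'): u₁ = (0.592 + 0.889)/(1 + 0.592×0.889) = 1.481/1.526288 = 0.97033.
Then combine with the mothership (S'→S): u = (0.97033 + 0.845)/(1 + 0.97033×0.845) = 1.81533/1.81992885 = 0.99747.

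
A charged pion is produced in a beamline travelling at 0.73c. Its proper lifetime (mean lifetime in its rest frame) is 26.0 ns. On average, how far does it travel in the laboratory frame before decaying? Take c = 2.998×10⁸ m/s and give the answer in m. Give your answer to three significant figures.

8.33 m

γ = 1/√(1 − β²) = 1/√(1 − 0.5329) = 1/√0.4671 = 1/0.683447 = 1.4632.
Lab-frame lifetime: Δt = γτ = 1.4632 × 26.0 ns = 38.043 ns.
Distance: d = vΔt = 0.73 × 2.998×10⁸ m/s × 3.8043×10^-8 s = 8.33 m.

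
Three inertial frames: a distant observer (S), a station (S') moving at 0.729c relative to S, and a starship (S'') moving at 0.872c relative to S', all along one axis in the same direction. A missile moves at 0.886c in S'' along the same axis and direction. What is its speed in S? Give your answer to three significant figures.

First combine the missile and starship (S''→S'): u₁ = (0.886 + 0.872)/(1 + 0.886×0.872) = 1.758/1.772592 = 0.99177.
Then combine with the station (S'→S): u = (0.99177 + 0.729)/(1 + 0.99177×0.729) = 1.72077/1.72300033 = 0.99871.

0.999c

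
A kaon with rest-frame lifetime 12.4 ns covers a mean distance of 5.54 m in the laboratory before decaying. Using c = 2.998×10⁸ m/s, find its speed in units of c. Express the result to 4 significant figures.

0.8304c

Let x = d/(cτ) = 5.540 m / (2.998×10⁸ m/s × 1.240×10^-8 s) = 1.4902. Since d = βγcτ, x = βγ = β/√(1−β²).
Solving: β² = x²/(1+x²) = 2.2207/3.2207 = 0.689508, so β = 0.8304.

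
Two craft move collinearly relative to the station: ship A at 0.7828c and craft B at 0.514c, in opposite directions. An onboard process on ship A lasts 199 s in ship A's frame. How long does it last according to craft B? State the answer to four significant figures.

Speed of ship A in craft B's frame: u = (v_A + v_B)/(1 + v_A v_B/c²) = (0.7828 + 0.514)/(1 + 0.7828×0.514) = 1.2968/1.4023592 = 0.92473; |u| = 0.92473c.
At |u| = 0.92473c, γ = (1 − 0.855126)^(−1/2) = 2.6273.
Ship A's interval is proper; time dilation gives Δt_B = γΔτ = 2.6273 × 199 s = 522.8 s.

522.8 s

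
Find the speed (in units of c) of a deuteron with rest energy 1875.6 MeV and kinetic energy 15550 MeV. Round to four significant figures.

0.9942c

γ = 1 + K/(mc²) = 1 + 15550/1875.6 = 9.2907.
β = √(1 − 1/γ²) = √(1 − 0.0115852) = √0.9884148 = 0.9942.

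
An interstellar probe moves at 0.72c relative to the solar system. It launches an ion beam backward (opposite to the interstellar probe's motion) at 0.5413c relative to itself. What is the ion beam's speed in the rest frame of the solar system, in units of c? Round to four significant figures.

Relativistic velocity addition: u = (u' + v)/(1 + u'v/c²), with u' = −0.5413c and v = 0.72c.
Numerator: −0.5413 + 0.72 = 0.1787. Denominator: 1 + (−0.5413)(0.72) = 0.610264.
u = 0.1787/0.610264 = 0.29282, so the speed is 0.2928c.

0.2928c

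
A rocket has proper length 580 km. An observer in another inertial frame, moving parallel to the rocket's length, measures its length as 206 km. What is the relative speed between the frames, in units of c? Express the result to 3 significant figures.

0.935c

Length contraction gives γ = L₀/L = 580/206 = 2.8155.
β = √(1 − 1/γ²) = √0.87385 = 0.935.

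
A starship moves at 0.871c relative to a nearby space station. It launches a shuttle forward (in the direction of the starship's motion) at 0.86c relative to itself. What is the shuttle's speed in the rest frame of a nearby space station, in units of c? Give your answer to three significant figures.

0.990c

In units of c, u = (u' + v)/(1 + u'v) with u' = 0.86 and v = 0.871.
Numerator: 0.86 + 0.871 = 1.731. Denominator: 1 + (0.86)(0.871) = 1.74906.
u = 1.731/1.74906 = 0.98967, so the speed is 0.990c.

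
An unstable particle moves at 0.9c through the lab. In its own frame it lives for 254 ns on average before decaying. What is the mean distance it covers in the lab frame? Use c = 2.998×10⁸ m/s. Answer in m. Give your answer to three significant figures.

With β = 0.9, γ = 1/√(1 − 0.9²) = 1/√0.19 = 2.2942.
Lab-frame lifetime: Δt = γτ = 2.2942 × 254 ns = 582.73 ns.
Distance: d = vΔt = 0.9 × 2.998×10⁸ m/s × 5.8273×10^-7 s = 157 m.

157 m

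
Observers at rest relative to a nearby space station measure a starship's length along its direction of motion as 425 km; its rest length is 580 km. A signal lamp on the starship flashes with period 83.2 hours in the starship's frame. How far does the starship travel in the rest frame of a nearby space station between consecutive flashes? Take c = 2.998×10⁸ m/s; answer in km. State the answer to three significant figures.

8.34×10^10 km

γ = L₀/L = 580/425 = 1.36471.
β = √(1 − 1/γ²) = 0.68049. Lab-frame period = γτ = 1.36471×83.2 hours = 113.54 hours. Distance = βc × γτ = 0.68049 × 2.998×10⁸ m/s × 408744 s = 8.3388×10^13 m = 8.34×10^10 km.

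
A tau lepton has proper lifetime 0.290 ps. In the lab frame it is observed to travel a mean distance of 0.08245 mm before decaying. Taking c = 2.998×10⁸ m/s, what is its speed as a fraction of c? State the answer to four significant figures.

0.6881c

d = βγcτ ⇒ βγ = d/(cτ) = 8.245×10^-5 m / (8.6942×10^-5 m) = 0.94833.
β = (βγ)/√(1+(βγ)²) = 0.94833/√1.89933 = 0.6881.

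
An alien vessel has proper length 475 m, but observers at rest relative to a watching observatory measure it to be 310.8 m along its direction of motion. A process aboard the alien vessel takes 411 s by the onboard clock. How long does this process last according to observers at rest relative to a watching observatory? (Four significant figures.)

Length contraction gives γ = L₀/L = 475/310.8 = 1.52831.
The same γ dilates the second interval: 1.52831 × 411 s = 628.1 s.

628.1 s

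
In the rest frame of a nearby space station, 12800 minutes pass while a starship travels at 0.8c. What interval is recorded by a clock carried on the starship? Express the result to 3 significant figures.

7680 minutes

γ = 1/√(1 − β²) = 1/√(1 − 0.64) = 1/√0.36 = 1/0.6 = 1.6667.
The starship's clock runs slow as seen from a nearby space station, so Δτ = Δt/γ = 12800/1.6667 = 7680 minutes.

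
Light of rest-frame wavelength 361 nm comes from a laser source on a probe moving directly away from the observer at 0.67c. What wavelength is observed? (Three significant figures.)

812 nm

Relativistic Doppler for wavelength: λ_obs = λ_src · √((1+β)/(1−β)).
With β = 0.67: factor = √(1.67/0.33) = 2.2496.
λ_obs = 361 × 2.2496 = 812 nm.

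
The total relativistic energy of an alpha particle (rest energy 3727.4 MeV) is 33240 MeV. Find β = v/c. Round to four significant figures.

γ = E/(mc²) = 33240/3727.4 = 8.9177.
β = √(1 − 1/γ²) = √(1 − 0.0125746) = √0.9874254 = 0.9937.

0.9937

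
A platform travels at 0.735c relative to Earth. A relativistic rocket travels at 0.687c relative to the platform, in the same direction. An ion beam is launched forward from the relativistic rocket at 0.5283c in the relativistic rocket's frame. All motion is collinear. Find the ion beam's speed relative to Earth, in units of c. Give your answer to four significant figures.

0.9827c

Apply u = (u'+v)/(1+u'v) twice. Ion beam in the platform frame: (0.5283+0.687)/(1+0.5283·0.687) = 1.2153/1.3629421 = 0.89167c.
That velocity, transformed to the rest frame of Earth: (0.89167+0.735)/(1+0.89167·0.735) = 1.62667/1.65537745 = 0.98266c.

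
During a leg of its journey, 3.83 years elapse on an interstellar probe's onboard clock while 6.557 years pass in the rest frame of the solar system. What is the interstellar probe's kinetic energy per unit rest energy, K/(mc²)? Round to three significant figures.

From Δt = γΔτ: γ = 6.557/3.83 = 1.71201.
K/(mc²) = γ − 1 = 1.71201 − 1 = 0.712.

0.712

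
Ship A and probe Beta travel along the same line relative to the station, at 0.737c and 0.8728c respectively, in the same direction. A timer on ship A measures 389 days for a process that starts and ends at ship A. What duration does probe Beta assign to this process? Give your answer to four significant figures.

420.7 days

Speed of ship A in probe Beta's frame: u = (v_A − v_B)/(1 − v_A v_B/c²) = (0.737 − 0.8728)/(1 − 0.737×0.8728) = −0.1358/0.3567464 = −0.38066; |u| = 0.38066c.
γ for this relative speed: γ = 1/√(1 − 0.144902) = 1.0814.
The clock on ship A records proper time, so probe Beta measures Δt = γΔτ = 1.0814 × 389 = 420.7 days.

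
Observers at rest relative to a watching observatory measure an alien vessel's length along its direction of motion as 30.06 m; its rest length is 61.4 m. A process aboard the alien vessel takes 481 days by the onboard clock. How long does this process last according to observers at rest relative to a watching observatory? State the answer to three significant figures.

γ = L₀/L = 61.4/30.06 = 2.04258.
Δt = γΔτ = 2.04258 × 481 = 982 days.

982 days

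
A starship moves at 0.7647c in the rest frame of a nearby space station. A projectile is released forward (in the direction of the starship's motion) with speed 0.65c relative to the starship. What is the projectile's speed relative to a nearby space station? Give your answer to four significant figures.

In units of c, u = (u' + v)/(1 + u'v) with u' = 0.65 and v = 0.7647.
Numerator: 0.65 + 0.7647 = 1.4147. Denominator: 1 + (0.65)(0.7647) = 1.497055.
u = 1.4147/1.497055 = 0.94499, so the speed is 0.9450c.

0.9450c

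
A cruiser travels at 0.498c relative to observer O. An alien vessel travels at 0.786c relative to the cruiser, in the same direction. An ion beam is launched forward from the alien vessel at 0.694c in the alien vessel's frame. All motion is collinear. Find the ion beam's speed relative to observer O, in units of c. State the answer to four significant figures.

0.9856c

Apply u = (u'+v)/(1+u'v) twice. Ion beam in the cruiser frame: (0.694+0.786)/(1+0.694·0.786) = 1.48/1.545484 = 0.95763c.
That velocity, transformed to the rest frame of observer O: (0.95763+0.498)/(1+0.95763·0.498) = 1.45563/1.47689974 = 0.9856c.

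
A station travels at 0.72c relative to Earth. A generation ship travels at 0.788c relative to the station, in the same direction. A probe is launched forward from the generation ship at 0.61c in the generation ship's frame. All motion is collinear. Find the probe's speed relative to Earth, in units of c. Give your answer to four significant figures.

Compose velocities in two stages. Stage 1 (into S'): u₁ = (0.61+0.788)/(1+0.61×0.788) = 0.94416.
Stage 2 (into S): u = (0.94416+0.72)/(1+0.94416×0.72) = 0.99069, so the speed is 0.9907c.

0.9907c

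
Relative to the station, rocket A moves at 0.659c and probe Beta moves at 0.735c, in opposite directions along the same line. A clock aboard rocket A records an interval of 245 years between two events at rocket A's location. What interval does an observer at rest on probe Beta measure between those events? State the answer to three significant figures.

713 years

The velocity of rocket A relative to probe Beta is (0.659 + 0.735)c / (1 + 0.659×0.735) = 0.93912c; relative speed 0.93912c.
At |u| = 0.93912c, γ = (1 − 0.881946)^(−1/2) = 2.9104.
The clock on rocket A records proper time, so probe Beta measures Δt = γΔτ = 2.9104 × 245 = 713 years.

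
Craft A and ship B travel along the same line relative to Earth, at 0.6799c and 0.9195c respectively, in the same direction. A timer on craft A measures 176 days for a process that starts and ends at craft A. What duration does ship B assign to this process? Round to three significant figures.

229 days

The velocity of craft A relative to ship B is (0.6799 − 0.9195)c / (1 − 0.6799×0.9195) = −0.63922c; relative speed 0.63922c.
γ for this relative speed: γ = 1/√(1 − 0.408602) = 1.3003.
The clock on craft A records proper time, so ship B measures Δt = γΔτ = 1.3003 × 176 = 229 days.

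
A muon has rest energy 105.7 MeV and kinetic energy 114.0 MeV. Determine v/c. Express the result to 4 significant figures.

K = (γ−1)mc², so γ = 1 + 114.0/105.7 = 2.0785.
Then v/c = √(1 − γ⁻²) = √(1 − 0.231473) = √0.768527 = 0.8767.

0.8767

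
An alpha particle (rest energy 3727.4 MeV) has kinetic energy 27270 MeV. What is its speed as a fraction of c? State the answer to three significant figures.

0.993c

γ = 1 + K/(mc²) = 1 + 27270/3727.4 = 8.3161.
β = √(1 − 1/γ²) = √(1 − 0.0144597) = √0.9855403 = 0.993.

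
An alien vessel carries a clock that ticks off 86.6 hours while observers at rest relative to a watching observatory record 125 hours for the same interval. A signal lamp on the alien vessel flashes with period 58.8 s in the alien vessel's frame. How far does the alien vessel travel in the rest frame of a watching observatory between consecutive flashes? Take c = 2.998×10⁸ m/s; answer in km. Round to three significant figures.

The time-dilation ratio gives γ = 125/86.6 = 1.44342.
β = √(1 − 1/γ²) = 0.72113. Lab-frame period = γτ = 1.44342×58.8 s = 84.873 s. Distance = βc × γτ = 0.72113 × 2.998×10⁸ m/s × 84.873 s = 1.8349×10^10 m = 1.83×10^7 km.

1.83×10^7 km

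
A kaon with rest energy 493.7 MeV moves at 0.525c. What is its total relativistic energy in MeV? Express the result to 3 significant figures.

580 MeV

γ = 1/√(1 − β²) = 1/√(1 − 0.275625) = 1/√0.724375 = 1/0.851102 = 1.1749.
Total energy: E = γmc² = 1.1749 × 493.7 MeV = 580 MeV.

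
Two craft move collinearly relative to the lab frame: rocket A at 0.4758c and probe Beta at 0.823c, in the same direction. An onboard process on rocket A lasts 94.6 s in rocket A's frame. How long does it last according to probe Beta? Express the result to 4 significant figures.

Transform rocket A's velocity into probe Beta's frame: (0.4758 − 0.823)/(1 − 0.4758·0.823) = −0.3472/0.6084166, so the relative speed is 0.57066c.
γ for this relative speed: γ = 1/√(1 − 0.325653) = 1.2178.
The clock on rocket A records proper time, so probe Beta measures Δt = γΔτ = 1.2178 × 94.6 = 115.2 s.

115.2 s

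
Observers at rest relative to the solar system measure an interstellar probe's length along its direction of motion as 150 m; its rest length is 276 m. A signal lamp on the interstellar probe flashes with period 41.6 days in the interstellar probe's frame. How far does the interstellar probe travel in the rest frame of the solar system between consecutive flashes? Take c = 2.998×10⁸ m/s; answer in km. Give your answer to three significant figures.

1.66×10^12 km

Length contraction gives γ = L₀/L = 276/150 = 1.84.
β = √(1 − 1/γ²) = 0.83942. Lab-frame period = γτ = 1.84×41.6 days = 76.544 days. Distance = βc × γτ = 0.83942 × 2.998×10⁸ m/s × 6613401.6 s = 1.6643×10^15 m = 1.66×10^12 km.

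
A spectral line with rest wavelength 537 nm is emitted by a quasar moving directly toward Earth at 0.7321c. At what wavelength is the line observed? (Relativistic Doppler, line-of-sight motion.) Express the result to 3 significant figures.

Relativistic Doppler for wavelength: λ_obs = λ_src · √((1−β)/(1+β)).
With β = 0.7321: factor = √(0.2679/1.7321) = 0.39328.
λ_obs = 537 × 0.39328 = 211 nm.

211 nm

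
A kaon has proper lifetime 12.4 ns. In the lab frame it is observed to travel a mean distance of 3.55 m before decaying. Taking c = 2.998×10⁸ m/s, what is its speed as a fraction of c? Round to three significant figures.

0.691c

d = βγcτ ⇒ βγ = d/(cτ) = 3.550 m / (3.71752 m) = 0.95494.
β = (βγ)/√(1+(βγ)²) = 0.95494/√1.91191 = 0.691.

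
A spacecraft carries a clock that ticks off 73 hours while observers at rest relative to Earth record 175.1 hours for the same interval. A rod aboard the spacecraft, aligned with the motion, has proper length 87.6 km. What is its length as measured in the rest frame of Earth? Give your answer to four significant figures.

The time-dilation ratio gives γ = 175.1/73 = 2.39863.
L = L₀/γ = 87.6/2.39863 = 36.52 km.

36.52 km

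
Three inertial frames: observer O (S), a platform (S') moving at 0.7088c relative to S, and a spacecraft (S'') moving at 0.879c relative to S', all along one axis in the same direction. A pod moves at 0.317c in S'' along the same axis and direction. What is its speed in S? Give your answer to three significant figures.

First combine the pod and spacecraft (S''→S'): u₁ = (0.317 + 0.879)/(1 + 0.317×0.879) = 1.196/1.278643 = 0.93537.
Then combine with the platform (S'→S): u = (0.93537 + 0.7088)/(1 + 0.93537×0.7088) = 1.64417/1.662990256 = 0.98868.

0.989c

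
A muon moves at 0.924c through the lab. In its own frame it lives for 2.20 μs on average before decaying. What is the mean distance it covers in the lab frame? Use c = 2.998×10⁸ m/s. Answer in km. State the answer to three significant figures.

With β = 0.924, γ = 1/√(1 − 0.924²) = 1/√0.146224 = 2.6151.
Lab-frame lifetime: Δt = γτ = 2.6151 × 2.20 μs = 5.7532 μs.
Distance: d = vΔt = 0.924 × 2.998×10⁸ m/s × 5.7532×10^-6 s = 1590 m = 1.59 km.

1.59 km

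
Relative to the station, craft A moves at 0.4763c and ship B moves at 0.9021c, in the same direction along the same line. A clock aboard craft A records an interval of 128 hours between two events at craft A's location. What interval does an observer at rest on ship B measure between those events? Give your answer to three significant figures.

192 hours

Speed of craft A in ship B's frame: u = (v_A − v_B)/(1 − v_A v_B/c²) = (0.4763 − 0.9021)/(1 − 0.4763×0.9021) = −0.4258/0.57032977 = −0.74659; |u| = 0.74659c.
γ for this relative speed: γ = 1/√(1 − 0.557397) = 1.5031.
The clock on craft A records proper time, so ship B measures Δt = γΔτ = 1.5031 × 128 = 192 hours.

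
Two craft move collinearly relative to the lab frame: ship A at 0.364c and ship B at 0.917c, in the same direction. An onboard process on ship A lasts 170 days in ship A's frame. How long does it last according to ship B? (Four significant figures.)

304.8 days

Transform ship A's velocity into ship B's frame: (0.364 − 0.917)/(1 − 0.364·0.917) = −0.553/0.666212, so the relative speed is 0.83007c.
γ for this relative speed: γ = 1/√(1 − 0.689016) = 1.7932.
Ship A's interval is proper; time dilation gives Δt_B = γΔτ = 1.7932 × 170 days = 304.8 days.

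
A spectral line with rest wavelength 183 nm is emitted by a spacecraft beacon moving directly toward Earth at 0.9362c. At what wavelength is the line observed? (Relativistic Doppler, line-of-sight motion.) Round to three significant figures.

Relativistic Doppler for wavelength: λ_obs = λ_src · √((1−β)/(1+β)).
With β = 0.9362: factor = √(0.0638/1.9362) = 0.18152.
λ_obs = 183 × 0.18152 = 33.2 nm.

33.2 nm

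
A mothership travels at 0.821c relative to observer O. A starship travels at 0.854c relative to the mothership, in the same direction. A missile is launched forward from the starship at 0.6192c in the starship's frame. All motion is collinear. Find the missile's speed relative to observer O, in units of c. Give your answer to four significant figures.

0.9964c

First combine the missile and starship (S''→S'): u₁ = (0.6192 + 0.854)/(1 + 0.6192×0.854) = 1.4732/1.5287968 = 0.96363.
Then combine with the mothership (S'→S): u = (0.96363 + 0.821)/(1 + 0.96363×0.821) = 1.78463/1.79114023 = 0.99637.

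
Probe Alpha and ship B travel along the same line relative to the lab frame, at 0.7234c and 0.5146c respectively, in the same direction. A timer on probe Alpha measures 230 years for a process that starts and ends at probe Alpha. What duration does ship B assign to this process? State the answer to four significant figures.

The velocity of probe Alpha relative to ship B is (0.7234 − 0.5146)c / (1 − 0.7234×0.5146) = 0.33262c; relative speed 0.33262c.
γ for this relative speed: γ = 1/√(1 − 0.110636) = 1.0604.
Probe Alpha's interval is proper; time dilation gives Δt_B = γΔτ = 1.0604 × 230 years = 243.9 years.

243.9 years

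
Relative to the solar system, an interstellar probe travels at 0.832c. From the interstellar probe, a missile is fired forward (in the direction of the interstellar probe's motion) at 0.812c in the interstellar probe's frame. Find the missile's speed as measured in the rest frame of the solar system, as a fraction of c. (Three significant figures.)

0.981c

Relativistic velocity addition: u = (u' + v)/(1 + u'v/c²), with u' = 0.812c and v = 0.832c.
Numerator: 0.812 + 0.832 = 1.644. Denominator: 1 + (0.812)(0.832) = 1.675584.
u = 1.644/1.675584 = 0.98115, so the speed is 0.981c.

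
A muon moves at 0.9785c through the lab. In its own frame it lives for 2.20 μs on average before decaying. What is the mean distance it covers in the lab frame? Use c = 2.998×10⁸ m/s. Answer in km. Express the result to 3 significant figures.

With β = 0.9785, γ = 1/√(1 − 0.9785²) = 1/√0.04253775 = 4.8486.
Lab-frame lifetime: Δt = γτ = 4.8486 × 2.20 μs = 10.667 μs.
Distance: d = vΔt = 0.9785 × 2.998×10⁸ m/s × 1.0667×10^-5 s = 3130 m = 3.13 km.

3.13 km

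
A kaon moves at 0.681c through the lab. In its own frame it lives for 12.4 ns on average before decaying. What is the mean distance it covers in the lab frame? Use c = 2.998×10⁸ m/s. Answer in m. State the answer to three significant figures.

γ = 1/√(1 − β²) = 1/√(1 − 0.463761) = 1/√0.536239 = 1/0.732283 = 1.3656.
Lab-frame lifetime: Δt = γτ = 1.3656 × 12.4 ns = 16.933 ns.
Distance: d = vΔt = 0.681 × 2.998×10⁸ m/s × 1.6933×10^-8 s = 3.46 m.

3.46 m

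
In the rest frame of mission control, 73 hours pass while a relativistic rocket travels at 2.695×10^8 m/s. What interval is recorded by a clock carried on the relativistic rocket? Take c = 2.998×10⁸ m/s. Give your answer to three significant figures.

β = v/c = (2.695×10^8 m/s)/(2.998×10⁸ m/s) = 0.898933.
With β = 0.898933, γ = 1/√(1 − 0.898933²) = 1/√0.1919195 = 2.2827.
The moving clock records proper time: Δτ = Δt/γ = 73/2.2827 = 32.0 hours.

32.0 hours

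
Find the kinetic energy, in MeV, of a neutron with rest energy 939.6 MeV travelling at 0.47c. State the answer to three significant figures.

125 MeV

β² = 0.2209, so γ = 1/√0.7791 = 1.13293.
Kinetic energy: K = (γ − 1)mc² = (1.13293 − 1) × 939.6 MeV = 0.13293 × 939.6 = 125 MeV.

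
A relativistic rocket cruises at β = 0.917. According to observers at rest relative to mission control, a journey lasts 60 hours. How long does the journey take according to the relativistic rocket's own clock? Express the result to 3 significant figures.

23.9 hours

γ = 1/√(1 − β²) = 1/√(1 − 0.840889) = 1/√0.159111 = 1/0.398887 = 2.507.
The moving clock records proper time: Δτ = Δt/γ = 60/2.507 = 23.9 hours.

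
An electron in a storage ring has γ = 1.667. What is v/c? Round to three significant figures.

0.800

β = √(1 − 1/γ²) = √(1 − 1/2.778889) = √0.640144 = 0.800.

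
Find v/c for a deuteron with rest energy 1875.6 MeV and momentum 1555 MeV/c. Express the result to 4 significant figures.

βγ = pc/(mc²) = 1555/1875.6 = 0.82907.
Since γ² = 1 + (βγ)² = 1.687357, γ = √1.687357 = 1.29898, and β = (βγ)/γ = 0.82907/1.29898 = 0.6382.

0.6382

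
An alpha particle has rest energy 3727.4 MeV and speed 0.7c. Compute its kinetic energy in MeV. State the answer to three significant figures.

1490 MeV

With β = 0.7, γ = 1/√(1 − 0.7²) = 1/√0.51 = 1.40028.
Kinetic energy: K = (γ − 1)mc² = (1.40028 − 1) × 3727.4 MeV = 0.40028 × 3727.4 = 1490 MeV.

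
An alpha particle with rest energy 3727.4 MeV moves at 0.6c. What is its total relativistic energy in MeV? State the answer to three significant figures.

4660 MeV

Lorentz factor: γ = (1 − 0.36)^(−1/2) = 1.25.
Total energy: E = γmc² = 1.25 × 3727.4 MeV = 4660 MeV.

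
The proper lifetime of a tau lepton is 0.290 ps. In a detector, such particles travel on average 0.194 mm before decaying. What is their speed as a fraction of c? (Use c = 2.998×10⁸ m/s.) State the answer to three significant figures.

d = βγcτ ⇒ βγ = d/(cτ) = 1.940×10^-4 m / (8.6942×10^-5 m) = 2.2314.
β = (βγ)/√(1+(βγ)²) = 2.2314/√5.97915 = 0.913.

0.913c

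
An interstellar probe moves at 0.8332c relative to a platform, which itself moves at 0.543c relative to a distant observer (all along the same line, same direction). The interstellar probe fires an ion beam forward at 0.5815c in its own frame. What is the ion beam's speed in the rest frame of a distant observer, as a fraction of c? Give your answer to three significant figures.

0.986c

Apply u = (u'+v)/(1+u'v) twice. Ion beam in the platform frame: (0.5815+0.8332)/(1+0.5815·0.8332) = 1.4147/1.4845058 = 0.95298c.
That velocity, transformed to the rest frame of a distant observer: (0.95298+0.543)/(1+0.95298·0.543) = 1.49598/1.51746814 = 0.98584c.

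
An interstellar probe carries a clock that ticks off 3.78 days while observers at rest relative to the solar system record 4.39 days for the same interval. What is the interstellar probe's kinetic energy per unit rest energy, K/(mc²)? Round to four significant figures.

γ = Δt/Δτ = 4.39/3.78 = 1.16138.
K/(mc²) = γ − 1 = 1.16138 − 1 = 0.1614.

0.1614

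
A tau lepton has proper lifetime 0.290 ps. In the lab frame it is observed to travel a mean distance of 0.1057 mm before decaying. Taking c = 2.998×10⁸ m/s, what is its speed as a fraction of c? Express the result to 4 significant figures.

0.7723c

d = βγcτ ⇒ βγ = d/(cτ) = 1.057×10^-4 m / (8.6942×10^-5 m) = 1.2158.
β = (βγ)/√(1+(βγ)²) = 1.2158/√2.47817 = 0.7723.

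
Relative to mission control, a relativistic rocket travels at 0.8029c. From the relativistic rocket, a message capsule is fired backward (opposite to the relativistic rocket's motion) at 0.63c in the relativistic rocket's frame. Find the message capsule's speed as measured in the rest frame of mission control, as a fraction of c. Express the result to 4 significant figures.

0.3499c

Relativistic velocity addition: u = (u' + v)/(1 + u'v/c²), with u' = −0.63c and v = 0.8029c.
Numerator: −0.63 + 0.8029 = 0.1729. Denominator: 1 + (−0.63)(0.8029) = 0.494173.
u = 0.1729/0.494173 = 0.34988, so the speed is 0.3499c.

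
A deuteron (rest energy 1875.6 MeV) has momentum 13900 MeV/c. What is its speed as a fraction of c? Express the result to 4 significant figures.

0.9910c

βγ = pc/(mc²) = 13900/1875.6 = 7.411.
Since γ² = 1 + (βγ)² = 55.9229, γ = √55.9229 = 7.47816, and β = (βγ)/γ = 7.411/7.47816 = 0.9910.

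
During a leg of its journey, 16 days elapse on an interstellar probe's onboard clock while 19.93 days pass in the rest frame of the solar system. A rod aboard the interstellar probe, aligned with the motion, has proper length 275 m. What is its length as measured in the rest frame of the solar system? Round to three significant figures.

221 m

The time-dilation ratio gives γ = 19.93/16 = 1.24562.
The rod contracts by the same γ: 275 m / 1.24562 = 221 m.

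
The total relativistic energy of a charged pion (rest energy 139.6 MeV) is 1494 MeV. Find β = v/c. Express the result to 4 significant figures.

0.9956

γ = E/(mc²) = 1494/139.6 = 10.702.
β = √(1 − 1/γ²) = √(1 − 0.00873112) = √0.99126888 = 0.9956.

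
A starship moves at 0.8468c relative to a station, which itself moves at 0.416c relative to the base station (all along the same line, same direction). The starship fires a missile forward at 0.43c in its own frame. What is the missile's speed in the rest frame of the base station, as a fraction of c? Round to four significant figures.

Apply u = (u'+v)/(1+u'v) twice. Missile in the station frame: (0.43+0.8468)/(1+0.43·0.8468) = 1.2768/1.364124 = 0.93599c.
That velocity, transformed to the rest frame of the base station: (0.93599+0.416)/(1+0.93599·0.416) = 1.35199/1.38937184 = 0.97309c.

0.9731c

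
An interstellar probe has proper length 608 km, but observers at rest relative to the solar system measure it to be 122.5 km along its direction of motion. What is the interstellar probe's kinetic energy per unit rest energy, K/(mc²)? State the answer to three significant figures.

3.96

From L = L₀/γ: γ = 608/122.5 = 4.96327.
Since K = (γ−1)mc², K/(mc²) = 4.96327 − 1 = 3.96.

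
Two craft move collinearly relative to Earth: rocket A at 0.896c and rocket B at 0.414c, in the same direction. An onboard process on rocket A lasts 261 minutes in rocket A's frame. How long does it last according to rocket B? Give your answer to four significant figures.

Transform rocket A's velocity into rocket B's frame: (0.896 − 0.414)/(1 − 0.896·0.414) = 0.482/0.629056, so the relative speed is 0.76623c.
At |u| = 0.76623c, γ = (1 − 0.587108)^(−1/2) = 1.5563.
Rocket A's interval is proper; time dilation gives Δt_B = γΔτ = 1.5563 × 261 minutes = 406.2 minutes.

406.2 minutes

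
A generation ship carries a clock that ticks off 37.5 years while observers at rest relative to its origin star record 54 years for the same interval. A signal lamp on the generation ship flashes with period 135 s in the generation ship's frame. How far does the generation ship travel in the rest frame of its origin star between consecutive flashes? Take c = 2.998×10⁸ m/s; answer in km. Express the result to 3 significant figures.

4.19×10^7 km

From Δt = γΔτ: γ = 54/37.5 = 1.44.
β = √(1 − 1/γ²) = 0.71955. Lab-frame period = γτ = 1.44×135 s = 194.4 s. Distance = βc × γτ = 0.71955 × 2.998×10⁸ m/s × 194.4 s = 4.1936×10^10 m = 4.19×10^7 km.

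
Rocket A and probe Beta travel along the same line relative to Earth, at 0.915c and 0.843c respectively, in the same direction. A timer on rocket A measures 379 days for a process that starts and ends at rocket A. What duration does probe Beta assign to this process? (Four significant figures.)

399.3 days

Transform rocket A's velocity into probe Beta's frame: (0.915 − 0.843)/(1 − 0.915·0.843) = 0.072/0.228655, so the relative speed is 0.31488c.
γ for this relative speed: γ = 1/√(1 − 0.0991494) = 1.0536.
The clock on rocket A records proper time, so probe Beta measures Δt = γΔτ = 1.0536 × 379 = 399.3 days.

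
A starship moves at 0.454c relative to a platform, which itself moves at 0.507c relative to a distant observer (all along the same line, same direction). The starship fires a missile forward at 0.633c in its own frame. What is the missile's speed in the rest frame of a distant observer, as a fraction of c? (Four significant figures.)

0.9463c

Compose velocities in two stages. Stage 1 (into S'): u₁ = (0.633+0.454)/(1+0.633×0.454) = 0.84435.
Stage 2 (into S): u = (0.84435+0.507)/(1+0.84435×0.507) = 0.94627, so the speed is 0.9463c.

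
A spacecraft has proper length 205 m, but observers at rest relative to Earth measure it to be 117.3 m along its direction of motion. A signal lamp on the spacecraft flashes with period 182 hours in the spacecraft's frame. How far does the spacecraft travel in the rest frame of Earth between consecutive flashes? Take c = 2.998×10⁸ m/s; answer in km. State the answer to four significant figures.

2.815×10^11 km

Length contraction gives γ = L₀/L = 205/117.3 = 1.74766.
β = √(1 − 1/γ²) = 0.82012. Lab-frame period = γτ = 1.74766×182 hours = 318.07 hours. Distance = βc × γτ = 0.82012 × 2.998×10⁸ m/s × 1145052 s = 2.8154×10^14 m = 2.815×10^11 km.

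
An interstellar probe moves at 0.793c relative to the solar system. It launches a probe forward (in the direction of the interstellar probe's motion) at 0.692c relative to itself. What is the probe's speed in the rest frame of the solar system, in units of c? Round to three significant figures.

In units of c, u = (u' + v)/(1 + u'v) with u' = 0.692 and v = 0.793.
Numerator: 0.692 + 0.793 = 1.485. Denominator: 1 + (0.692)(0.793) = 1.548756.
u = 1.485/1.548756 = 0.95883, so the speed is 0.959c.

0.959c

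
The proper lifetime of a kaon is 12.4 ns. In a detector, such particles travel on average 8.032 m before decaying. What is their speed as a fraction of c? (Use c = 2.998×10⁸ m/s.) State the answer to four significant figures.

0.9075c

Lab distance = (lab lifetime)·v = γτ·βc, so βγ = d/(cτ) = 8.032/(2.998×10⁸ × 1.240×10^-8) = 2.1606.
With βγ = 2.1606: γ² = 1 + (βγ)² = 5.66819, and β = (βγ)/γ = 2.1606/2.3808 = 0.9075.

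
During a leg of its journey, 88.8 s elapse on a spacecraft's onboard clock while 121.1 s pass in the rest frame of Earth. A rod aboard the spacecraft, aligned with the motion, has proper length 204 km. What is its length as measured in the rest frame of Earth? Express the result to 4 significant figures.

149.6 km

From Δt = γΔτ: γ = 121.1/88.8 = 1.36374.
L = L₀/γ = 204/1.36374 = 149.6 km.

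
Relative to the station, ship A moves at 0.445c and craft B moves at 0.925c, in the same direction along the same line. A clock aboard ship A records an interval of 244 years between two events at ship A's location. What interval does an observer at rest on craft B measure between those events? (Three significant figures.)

Transform ship A's velocity into craft B's frame: (0.445 − 0.925)/(1 − 0.445·0.925) = −0.48/0.588375, so the relative speed is 0.81581c.
At |u| = 0.81581c, γ = (1 − 0.665546)^(−1/2) = 1.7291.
The clock on ship A records proper time, so craft B measures Δt = γΔτ = 1.7291 × 244 = 422 years.

422 years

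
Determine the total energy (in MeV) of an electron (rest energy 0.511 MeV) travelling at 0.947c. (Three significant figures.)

1.59 MeV

Lorentz factor: γ = (1 − 0.896809)^(−1/2) = 3.113.
Total energy: E = γmc² = 3.113 × 0.511 MeV = 1.59 MeV.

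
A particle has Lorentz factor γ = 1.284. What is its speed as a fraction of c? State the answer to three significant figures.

β = √(1 − 1/γ²) = √(1 − 1/1.648656) = √0.393445 = 0.627.

0.627c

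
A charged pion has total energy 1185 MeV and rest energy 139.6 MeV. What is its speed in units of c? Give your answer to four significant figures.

Total energy E = γmc² gives γ = 1185/139.6 = 8.4885.
Hence β = √(1 − 1/γ²) = √(1 − 0.0138784) = √0.9861216 = 0.9930.

0.9930c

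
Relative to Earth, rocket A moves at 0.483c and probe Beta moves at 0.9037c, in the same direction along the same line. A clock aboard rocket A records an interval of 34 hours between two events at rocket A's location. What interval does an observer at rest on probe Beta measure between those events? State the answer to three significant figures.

51.1 hours

Speed of rocket A in probe Beta's frame: u = (v_A − v_B)/(1 − v_A v_B/c²) = (0.483 − 0.9037)/(1 − 0.483×0.9037) = −0.4207/0.5635129 = −0.74657; |u| = 0.74657c.
At |u| = 0.74657c, γ = (1 − 0.557367)^(−1/2) = 1.5031.
The clock on rocket A records proper time, so probe Beta measures Δt = γΔτ = 1.5031 × 34 = 51.1 hours.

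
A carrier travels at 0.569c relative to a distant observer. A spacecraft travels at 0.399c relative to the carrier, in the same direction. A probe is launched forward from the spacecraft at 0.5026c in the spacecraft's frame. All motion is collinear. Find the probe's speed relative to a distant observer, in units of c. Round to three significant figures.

0.925c

Apply u = (u'+v)/(1+u'v) twice. Probe in the carrier frame: (0.5026+0.399)/(1+0.5026·0.399) = 0.9016/1.2005374 = 0.751c.
That velocity, transformed to the rest frame of a distant observer: (0.751+0.569)/(1+0.751·0.569) = 1.32/1.427319 = 0.92481c.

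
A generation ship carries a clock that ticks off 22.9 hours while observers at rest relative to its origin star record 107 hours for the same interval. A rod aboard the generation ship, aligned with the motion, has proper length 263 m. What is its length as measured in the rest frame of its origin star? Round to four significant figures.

56.29 m

From Δt = γΔτ: γ = 107/22.9 = 4.67249.
The rod contracts by the same γ: 263 m / 4.67249 = 56.29 m.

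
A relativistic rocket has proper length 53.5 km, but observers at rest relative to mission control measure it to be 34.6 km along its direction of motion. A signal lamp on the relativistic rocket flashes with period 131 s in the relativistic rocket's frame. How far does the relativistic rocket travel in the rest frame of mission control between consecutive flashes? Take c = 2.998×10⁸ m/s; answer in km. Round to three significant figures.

γ = L₀/L = 53.5/34.6 = 1.54624.
β = √(1 − 1/γ²) = 0.76272. Lab-frame period = γτ = 1.54624×131 s = 202.56 s. Distance = βc × γτ = 0.76272 × 2.998×10⁸ m/s × 202.56 s = 4.6318×10^10 m = 4.63×10^7 km.

4.63×10^7 km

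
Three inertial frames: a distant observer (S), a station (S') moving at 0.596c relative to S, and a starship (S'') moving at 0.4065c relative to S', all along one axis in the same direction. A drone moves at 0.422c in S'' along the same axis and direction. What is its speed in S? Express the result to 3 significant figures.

First combine the drone and starship (S''→S'): u₁ = (0.422 + 0.4065)/(1 + 0.422×0.4065) = 0.8285/1.171543 = 0.70719.
Then combine with the station (S'→S): u = (0.70719 + 0.596)/(1 + 0.70719×0.596) = 1.30319/1.42148524 = 0.91678.

0.917c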